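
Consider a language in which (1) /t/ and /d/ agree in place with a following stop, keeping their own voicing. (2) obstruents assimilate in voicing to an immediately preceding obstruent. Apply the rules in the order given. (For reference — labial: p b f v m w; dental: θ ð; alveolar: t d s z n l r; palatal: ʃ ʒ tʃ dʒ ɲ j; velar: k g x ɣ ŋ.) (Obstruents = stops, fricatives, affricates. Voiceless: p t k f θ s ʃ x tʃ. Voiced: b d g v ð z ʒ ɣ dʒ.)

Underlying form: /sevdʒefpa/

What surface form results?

Rule 1: no segment meets the rule's conditions; no change.
After rule 1: sevdʒefpa
Rule 2: no segment meets the rule's conditions; no change.

[sevdʒefpa]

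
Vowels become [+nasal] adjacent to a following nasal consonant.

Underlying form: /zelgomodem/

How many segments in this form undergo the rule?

2

/o/ before nasal /m/ → [õ]
/e/ before nasal /m/ → [ẽ]
2 segments change.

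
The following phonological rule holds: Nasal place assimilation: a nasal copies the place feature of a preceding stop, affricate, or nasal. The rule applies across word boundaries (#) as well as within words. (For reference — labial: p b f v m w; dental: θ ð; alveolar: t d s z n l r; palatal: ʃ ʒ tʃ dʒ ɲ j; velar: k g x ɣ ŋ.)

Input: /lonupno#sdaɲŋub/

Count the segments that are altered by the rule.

2

/n/ after /p/ (labial) → [m]
/ŋ/ after /ɲ/ (palatal) → [ɲ]
2 segments change.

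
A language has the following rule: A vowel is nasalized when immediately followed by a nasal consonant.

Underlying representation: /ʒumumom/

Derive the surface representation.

[ʒũmũmõm]

/u/ before nasal /m/ → [ũ]
/u/ before nasal /m/ → [ũ]
/o/ before nasal /m/ → [õ]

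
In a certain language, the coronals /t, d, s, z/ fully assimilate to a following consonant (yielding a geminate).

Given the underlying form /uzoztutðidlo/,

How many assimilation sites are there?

/z/ before /t/ → [t] (total assimilation)
/t/ before /ð/ → [ð] (total assimilation)
/d/ before /l/ → [l] (total assimilation)
3 segments change.

3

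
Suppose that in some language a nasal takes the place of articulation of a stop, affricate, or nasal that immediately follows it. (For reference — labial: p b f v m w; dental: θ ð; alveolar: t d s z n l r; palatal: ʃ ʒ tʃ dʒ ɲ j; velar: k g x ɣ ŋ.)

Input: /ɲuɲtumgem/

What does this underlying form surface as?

[ɲuntuŋgem]

/ɲ/ before /t/ (alveolar) → [n]
/m/ before /g/ (velar) → [ŋ]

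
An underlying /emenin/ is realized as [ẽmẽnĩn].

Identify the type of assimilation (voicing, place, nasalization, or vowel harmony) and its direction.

nasalization, regressive

/e/→[ẽ] /e/→[ẽ] /i/→[ĩ].
Each target copies a feature from the following segment, so the direction is regressive.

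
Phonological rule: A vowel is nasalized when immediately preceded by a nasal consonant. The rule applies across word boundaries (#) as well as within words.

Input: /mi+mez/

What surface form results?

/i/ after nasal /m/ → [ĩ]
/e/ after nasal /m/ → [ẽ]

[mĩ+mẽz]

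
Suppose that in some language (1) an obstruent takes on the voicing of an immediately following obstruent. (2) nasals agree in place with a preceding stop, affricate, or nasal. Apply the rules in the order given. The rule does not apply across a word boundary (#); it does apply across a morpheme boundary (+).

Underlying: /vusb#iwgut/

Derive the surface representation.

[vuzb#iwgut]

Rule 1: /s/ before /b/ (voiced) → [z]
After rule 1: vuzb#iwgut
Rule 2: no segment meets the rule's conditions; no change.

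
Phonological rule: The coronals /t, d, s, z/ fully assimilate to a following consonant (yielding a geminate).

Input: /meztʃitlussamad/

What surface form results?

/z/ before /tʃ/ → [tʃ] (total assimilation)
/t/ before /l/ → [l] (total assimilation)

[metʃtʃillussamad]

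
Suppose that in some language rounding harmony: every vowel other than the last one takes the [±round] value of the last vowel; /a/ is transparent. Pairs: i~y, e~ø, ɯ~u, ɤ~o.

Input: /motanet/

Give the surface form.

[mɤtanet]

/o/ harmonizes with /e/ ([-round]) → [ɤ]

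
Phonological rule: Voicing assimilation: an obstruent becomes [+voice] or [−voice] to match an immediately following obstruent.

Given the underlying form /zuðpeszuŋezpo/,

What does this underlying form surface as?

/ð/ before /p/ (voiceless) → [θ]
/s/ before /z/ (voiced) → [z]
/z/ before /p/ (voiceless) → [s]

[zuθpezzuŋespo]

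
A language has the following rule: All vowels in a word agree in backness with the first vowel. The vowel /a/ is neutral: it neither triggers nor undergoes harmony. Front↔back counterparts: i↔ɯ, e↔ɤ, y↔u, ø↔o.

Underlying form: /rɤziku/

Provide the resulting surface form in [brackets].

/i/ harmonizes with /ɤ/ ([+back]) → [ɯ]

[rɤzɯku]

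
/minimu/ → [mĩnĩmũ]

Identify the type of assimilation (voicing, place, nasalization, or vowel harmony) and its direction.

/i/→[ĩ] /i/→[ĩ] /u/→[ũ].
Each target copies a feature from the preceding segment, so the direction is progressive.

nasalization, progressive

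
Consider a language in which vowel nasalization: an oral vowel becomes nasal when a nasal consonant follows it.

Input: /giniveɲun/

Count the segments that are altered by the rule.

/i/ before nasal /n/ → [ĩ]
/e/ before nasal /ɲ/ → [ẽ]
/u/ before nasal /n/ → [ũ]
3 segments change.

3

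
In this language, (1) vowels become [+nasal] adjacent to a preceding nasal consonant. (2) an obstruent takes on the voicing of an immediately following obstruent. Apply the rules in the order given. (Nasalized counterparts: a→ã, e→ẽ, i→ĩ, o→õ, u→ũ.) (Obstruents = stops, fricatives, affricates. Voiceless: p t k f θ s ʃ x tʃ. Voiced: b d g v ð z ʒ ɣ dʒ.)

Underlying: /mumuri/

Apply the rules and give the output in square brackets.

Rule 1: /u/ after nasal /m/ → [ũ]
Rule 1: /u/ after nasal /m/ → [ũ]
After rule 1: mũmũri
Rule 2: no segment meets the rule's conditions; no change.

[mũmũri]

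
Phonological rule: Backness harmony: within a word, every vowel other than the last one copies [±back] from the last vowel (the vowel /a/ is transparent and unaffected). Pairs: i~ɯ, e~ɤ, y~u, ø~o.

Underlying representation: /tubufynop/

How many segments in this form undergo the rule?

1

/y/ harmonizes with /o/ ([+back]) → [u]
1 segment changes.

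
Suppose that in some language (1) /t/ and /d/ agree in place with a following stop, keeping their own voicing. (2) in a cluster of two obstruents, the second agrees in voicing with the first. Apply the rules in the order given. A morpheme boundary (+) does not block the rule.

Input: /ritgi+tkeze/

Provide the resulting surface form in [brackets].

Rule 1: /t/ before /g/ (velar) → [k]
Rule 1: /t/ before /k/ (velar) → [k]
After rule 1: rikgi+kkeze
Rule 2: /g/ after /k/ (voiceless) → [k]

[rikki+kkeze]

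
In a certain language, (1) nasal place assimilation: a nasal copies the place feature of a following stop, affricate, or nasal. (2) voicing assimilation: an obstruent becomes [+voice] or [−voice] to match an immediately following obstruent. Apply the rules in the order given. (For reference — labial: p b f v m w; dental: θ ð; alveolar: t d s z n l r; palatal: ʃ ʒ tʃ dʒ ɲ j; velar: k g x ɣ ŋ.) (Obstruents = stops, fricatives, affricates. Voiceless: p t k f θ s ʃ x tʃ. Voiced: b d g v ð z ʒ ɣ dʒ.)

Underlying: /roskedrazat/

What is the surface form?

Rule 1: no segment meets the rule's conditions; no change.
After rule 1: roskedrazat
Rule 2: no segment meets the rule's conditions; no change.

[roskedrazat]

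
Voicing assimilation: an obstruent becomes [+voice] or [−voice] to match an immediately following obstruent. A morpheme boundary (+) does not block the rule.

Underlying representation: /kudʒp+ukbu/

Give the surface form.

/dʒ/ before /p/ (voiceless) → [tʃ]
/k/ before /b/ (voiced) → [g]

[kutʃp+ugbu]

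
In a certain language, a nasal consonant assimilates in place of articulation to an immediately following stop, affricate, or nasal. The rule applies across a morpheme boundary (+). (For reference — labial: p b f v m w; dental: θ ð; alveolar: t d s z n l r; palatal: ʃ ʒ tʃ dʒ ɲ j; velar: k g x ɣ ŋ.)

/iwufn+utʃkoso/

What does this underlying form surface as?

[iwufn+utʃkoso]

no segment meets the rule's conditions; no change.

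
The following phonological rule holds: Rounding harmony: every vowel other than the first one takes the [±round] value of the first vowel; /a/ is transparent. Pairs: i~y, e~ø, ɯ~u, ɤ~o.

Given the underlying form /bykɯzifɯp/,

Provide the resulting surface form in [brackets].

/ɯ/ harmonizes with /y/ ([+round]) → [u]
/i/ harmonizes with /y/ ([+round]) → [y]
/ɯ/ harmonizes with /y/ ([+round]) → [u]

[bykuzyfup]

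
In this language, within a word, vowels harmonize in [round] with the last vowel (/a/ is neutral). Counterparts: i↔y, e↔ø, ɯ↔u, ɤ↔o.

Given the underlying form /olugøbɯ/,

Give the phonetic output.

/o/ harmonizes with /ɯ/ ([-round]) → [ɤ]
/u/ harmonizes with /ɯ/ ([-round]) → [ɯ]
/ø/ harmonizes with /ɯ/ ([-round]) → [e]

[ɤlɯgebɯ]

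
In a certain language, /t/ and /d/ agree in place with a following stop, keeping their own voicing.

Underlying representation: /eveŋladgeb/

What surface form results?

/d/ before /g/ (velar) → [g]

[eveŋlaggeb]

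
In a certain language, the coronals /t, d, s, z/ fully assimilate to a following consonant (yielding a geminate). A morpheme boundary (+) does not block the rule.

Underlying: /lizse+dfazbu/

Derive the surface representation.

[lisse+ffabbu]

/z/ before /s/ → [s] (total assimilation)
/d/ before /f/ → [f] (total assimilation)
/z/ before /b/ → [b] (total assimilation)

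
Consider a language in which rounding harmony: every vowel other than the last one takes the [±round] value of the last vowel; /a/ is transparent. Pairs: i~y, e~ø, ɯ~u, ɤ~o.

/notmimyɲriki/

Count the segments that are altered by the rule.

/o/ harmonizes with /i/ ([-round]) → [ɤ]
/y/ harmonizes with /i/ ([-round]) → [i]
2 segments change.

2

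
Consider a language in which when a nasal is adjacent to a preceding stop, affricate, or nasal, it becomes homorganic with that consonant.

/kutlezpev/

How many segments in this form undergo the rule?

0

No segment meets the rule's conditions.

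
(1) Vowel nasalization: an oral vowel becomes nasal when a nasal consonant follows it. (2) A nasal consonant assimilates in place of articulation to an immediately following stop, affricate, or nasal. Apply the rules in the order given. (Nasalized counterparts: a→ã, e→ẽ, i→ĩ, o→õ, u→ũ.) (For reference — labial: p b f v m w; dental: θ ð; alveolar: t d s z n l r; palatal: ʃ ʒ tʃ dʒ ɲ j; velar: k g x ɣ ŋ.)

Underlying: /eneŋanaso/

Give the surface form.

Rule 1: /e/ before nasal /n/ → [ẽ]
Rule 1: /e/ before nasal /ŋ/ → [ẽ]
Rule 1: /a/ before nasal /n/ → [ã]
After rule 1: ẽnẽŋãnaso
Rule 2: no segment meets the rule's conditions; no change.

[ẽnẽŋãnaso]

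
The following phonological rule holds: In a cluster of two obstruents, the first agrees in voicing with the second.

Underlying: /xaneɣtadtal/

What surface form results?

[xanextattal]

/ɣ/ before /t/ (voiceless) → [x]
/d/ before /t/ (voiceless) → [t]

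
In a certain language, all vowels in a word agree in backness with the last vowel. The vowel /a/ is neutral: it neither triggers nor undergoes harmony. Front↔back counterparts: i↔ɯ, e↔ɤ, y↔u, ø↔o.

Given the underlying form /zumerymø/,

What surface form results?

/u/ harmonizes with /ø/ ([-back]) → [y]

[zymerymø]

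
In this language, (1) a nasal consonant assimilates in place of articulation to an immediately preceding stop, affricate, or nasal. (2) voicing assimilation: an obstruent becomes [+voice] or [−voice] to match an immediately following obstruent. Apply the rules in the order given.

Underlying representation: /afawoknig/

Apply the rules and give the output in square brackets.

Rule 1: /n/ after /k/ (velar) → [ŋ]
After rule 1: afawokŋig
Rule 2: no segment meets the rule's conditions; no change.

[afawokŋig]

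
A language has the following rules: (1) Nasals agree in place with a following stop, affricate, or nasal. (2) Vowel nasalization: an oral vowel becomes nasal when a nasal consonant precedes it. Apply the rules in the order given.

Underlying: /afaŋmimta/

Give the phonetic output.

[afammĩnta]

Rule 1: /ŋ/ before /m/ (labial) → [m]
Rule 1: /m/ before /t/ (alveolar) → [n]
After rule 1: afamminta
Rule 2: /i/ after nasal /m/ → [ĩ]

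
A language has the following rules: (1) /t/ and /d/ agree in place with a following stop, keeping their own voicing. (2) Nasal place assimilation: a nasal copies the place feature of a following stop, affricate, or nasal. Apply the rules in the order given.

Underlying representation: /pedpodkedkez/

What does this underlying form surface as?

Rule 1: /d/ before /p/ (labial) → [b]
Rule 1: /d/ before /k/ (velar) → [g]
Rule 1: /d/ before /k/ (velar) → [g]
After rule 1: pebpogkegkez
Rule 2: no segment meets the rule's conditions; no change.

[pebpogkegkez]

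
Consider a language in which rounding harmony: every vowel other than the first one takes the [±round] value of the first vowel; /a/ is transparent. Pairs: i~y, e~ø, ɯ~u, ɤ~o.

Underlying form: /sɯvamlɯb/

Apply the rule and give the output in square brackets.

no segment meets the rule's conditions; no change.

[sɯvamlɯb]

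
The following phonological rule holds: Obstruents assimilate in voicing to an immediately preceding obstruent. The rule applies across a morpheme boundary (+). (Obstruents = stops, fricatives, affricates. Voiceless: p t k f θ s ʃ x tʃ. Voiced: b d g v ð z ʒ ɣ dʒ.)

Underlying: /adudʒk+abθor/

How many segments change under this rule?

2

/k/ after /dʒ/ (voiced) → [g]
/θ/ after /b/ (voiced) → [ð]
2 segments change.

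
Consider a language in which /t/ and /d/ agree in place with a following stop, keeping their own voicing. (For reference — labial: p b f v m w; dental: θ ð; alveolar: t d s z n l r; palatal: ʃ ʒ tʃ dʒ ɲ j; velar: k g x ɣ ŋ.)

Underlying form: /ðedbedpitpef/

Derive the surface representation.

[ðebbebpippef]

/d/ before /b/ (labial) → [b]
/d/ before /p/ (labial) → [b]
/t/ before /p/ (labial) → [p]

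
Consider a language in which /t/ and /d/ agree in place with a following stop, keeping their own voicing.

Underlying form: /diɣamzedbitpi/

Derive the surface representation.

/d/ before /b/ (labial) → [b]
/t/ before /p/ (labial) → [p]

[diɣamzebbippi]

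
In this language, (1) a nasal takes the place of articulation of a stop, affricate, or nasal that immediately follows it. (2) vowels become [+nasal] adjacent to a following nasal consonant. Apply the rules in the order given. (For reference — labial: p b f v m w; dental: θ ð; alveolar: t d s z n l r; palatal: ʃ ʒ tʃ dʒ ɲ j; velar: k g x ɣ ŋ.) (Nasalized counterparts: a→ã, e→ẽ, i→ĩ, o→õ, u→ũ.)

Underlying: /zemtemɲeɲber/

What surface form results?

[zẽntẽɲɲẽmber]

Rule 1: /m/ before /t/ (alveolar) → [n]
Rule 1: /m/ before /ɲ/ (palatal) → [ɲ]
Rule 1: /ɲ/ before /b/ (labial) → [m]
After rule 1: zenteɲɲember
Rule 2: /e/ before nasal /n/ → [ẽ]
Rule 2: /e/ before nasal /ɲ/ → [ẽ]
Rule 2: /e/ before nasal /m/ → [ẽ]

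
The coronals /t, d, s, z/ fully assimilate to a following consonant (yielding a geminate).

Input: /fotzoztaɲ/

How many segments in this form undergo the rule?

2

/t/ before /z/ → [z] (total assimilation)
/z/ before /t/ → [t] (total assimilation)
2 segments change.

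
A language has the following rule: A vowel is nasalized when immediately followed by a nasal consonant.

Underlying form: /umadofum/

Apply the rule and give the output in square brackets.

[ũmadofũm]

/u/ before nasal /m/ → [ũ]
/u/ before nasal /m/ → [ũ]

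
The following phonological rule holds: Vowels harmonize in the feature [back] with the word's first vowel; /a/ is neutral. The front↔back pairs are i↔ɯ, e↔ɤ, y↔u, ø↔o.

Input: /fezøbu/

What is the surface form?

/u/ harmonizes with /e/ ([-back]) → [y]

[fezøby]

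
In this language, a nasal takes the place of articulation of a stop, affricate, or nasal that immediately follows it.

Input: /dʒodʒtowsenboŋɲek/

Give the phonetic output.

[dʒodʒtowsemboɲɲek]

/n/ before /b/ (labial) → [m]
/ŋ/ before /ɲ/ (palatal) → [ɲ]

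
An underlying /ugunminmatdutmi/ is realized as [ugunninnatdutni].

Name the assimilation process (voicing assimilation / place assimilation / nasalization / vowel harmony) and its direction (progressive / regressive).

place assimilation, progressive

/m/→[n] /m/→[n] /m/→[n].
Each target copies a feature from the preceding segment, so the direction is progressive.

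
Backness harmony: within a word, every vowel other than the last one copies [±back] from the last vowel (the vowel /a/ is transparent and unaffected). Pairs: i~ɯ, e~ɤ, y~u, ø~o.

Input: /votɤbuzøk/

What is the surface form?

/o/ harmonizes with /ø/ ([-back]) → [ø]
/ɤ/ harmonizes with /ø/ ([-back]) → [e]
/u/ harmonizes with /ø/ ([-back]) → [y]

[vøtebyzøk]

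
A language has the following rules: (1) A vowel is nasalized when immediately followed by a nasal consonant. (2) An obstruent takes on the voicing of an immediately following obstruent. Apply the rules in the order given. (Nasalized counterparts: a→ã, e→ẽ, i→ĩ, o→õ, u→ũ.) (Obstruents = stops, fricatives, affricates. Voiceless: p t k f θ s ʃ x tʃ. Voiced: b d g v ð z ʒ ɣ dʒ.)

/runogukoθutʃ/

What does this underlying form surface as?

Rule 1: /u/ before nasal /n/ → [ũ]
After rule 1: rũnogukoθutʃ
Rule 2: no segment meets the rule's conditions; no change.

[rũnogukoθutʃ]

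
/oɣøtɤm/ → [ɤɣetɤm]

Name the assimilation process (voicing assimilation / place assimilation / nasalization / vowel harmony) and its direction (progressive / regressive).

/o/→[ɤ] /ø/→[e].
Vowels agree with the last vowel, so the harmony is regressive.

vowel harmony, regressive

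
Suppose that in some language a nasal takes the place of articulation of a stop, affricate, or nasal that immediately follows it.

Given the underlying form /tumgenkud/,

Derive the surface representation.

[tuŋgeŋkud]

/m/ before /g/ (velar) → [ŋ]
/n/ before /k/ (velar) → [ŋ]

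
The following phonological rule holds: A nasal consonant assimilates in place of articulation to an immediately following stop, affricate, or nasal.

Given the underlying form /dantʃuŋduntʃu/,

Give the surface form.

/n/ before /tʃ/ (palatal) → [ɲ]
/ŋ/ before /d/ (alveolar) → [n]
/n/ before /tʃ/ (palatal) → [ɲ]

[daɲtʃunduɲtʃu]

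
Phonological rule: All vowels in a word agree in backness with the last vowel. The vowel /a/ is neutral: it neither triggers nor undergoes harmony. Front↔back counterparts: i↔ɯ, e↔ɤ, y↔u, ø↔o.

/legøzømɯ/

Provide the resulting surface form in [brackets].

/e/ harmonizes with /ɯ/ ([+back]) → [ɤ]
/ø/ harmonizes with /ɯ/ ([+back]) → [o]
/ø/ harmonizes with /ɯ/ ([+back]) → [o]

[lɤgozomɯ]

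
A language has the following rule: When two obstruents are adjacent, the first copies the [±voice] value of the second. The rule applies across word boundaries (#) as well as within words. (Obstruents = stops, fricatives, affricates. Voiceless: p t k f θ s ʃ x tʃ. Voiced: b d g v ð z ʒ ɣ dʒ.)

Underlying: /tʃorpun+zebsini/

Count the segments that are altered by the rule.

1

/b/ before /s/ (voiceless) → [p]
1 segment changes.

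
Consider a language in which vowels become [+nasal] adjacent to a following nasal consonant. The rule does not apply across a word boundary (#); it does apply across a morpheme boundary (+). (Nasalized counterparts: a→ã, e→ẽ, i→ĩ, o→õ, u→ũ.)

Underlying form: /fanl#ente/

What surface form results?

/a/ before nasal /n/ → [ã]
/e/ before nasal /n/ → [ẽ]

[fãnl#ẽnte]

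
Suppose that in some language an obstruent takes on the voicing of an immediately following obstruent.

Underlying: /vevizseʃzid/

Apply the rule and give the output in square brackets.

[vevisseʒzid]

/z/ before /s/ (voiceless) → [s]
/ʃ/ before /z/ (voiced) → [ʒ]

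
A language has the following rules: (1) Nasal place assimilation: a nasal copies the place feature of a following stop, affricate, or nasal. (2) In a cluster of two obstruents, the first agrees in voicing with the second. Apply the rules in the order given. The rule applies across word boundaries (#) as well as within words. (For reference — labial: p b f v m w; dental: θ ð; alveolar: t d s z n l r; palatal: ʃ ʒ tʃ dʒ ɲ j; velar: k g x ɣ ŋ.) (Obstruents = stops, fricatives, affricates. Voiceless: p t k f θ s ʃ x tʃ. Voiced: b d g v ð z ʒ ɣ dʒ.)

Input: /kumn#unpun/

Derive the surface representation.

[kunn#umpun]

Rule 1: /m/ before /n/ (alveolar) → [n]
Rule 1: /n/ before /p/ (labial) → [m]
After rule 1: kunn#umpun
Rule 2: no segment meets the rule's conditions; no change.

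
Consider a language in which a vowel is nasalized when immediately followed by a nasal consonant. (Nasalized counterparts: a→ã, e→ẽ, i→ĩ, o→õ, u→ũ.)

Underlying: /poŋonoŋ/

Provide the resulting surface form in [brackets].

/o/ before nasal /ŋ/ → [õ]
/o/ before nasal /n/ → [õ]
/o/ before nasal /ŋ/ → [õ]

[põŋõnõŋ]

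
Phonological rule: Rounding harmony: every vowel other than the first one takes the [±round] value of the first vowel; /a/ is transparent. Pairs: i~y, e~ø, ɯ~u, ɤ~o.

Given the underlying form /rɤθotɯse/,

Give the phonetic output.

[rɤθɤtɯse]

/o/ harmonizes with /ɤ/ ([-round]) → [ɤ]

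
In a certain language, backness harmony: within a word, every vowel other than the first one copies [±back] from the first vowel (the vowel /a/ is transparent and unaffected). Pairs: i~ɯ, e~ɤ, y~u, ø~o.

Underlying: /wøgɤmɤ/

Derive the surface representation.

[wøgeme]

/ɤ/ harmonizes with /ø/ ([-back]) → [e]
/ɤ/ harmonizes with /ø/ ([-back]) → [e]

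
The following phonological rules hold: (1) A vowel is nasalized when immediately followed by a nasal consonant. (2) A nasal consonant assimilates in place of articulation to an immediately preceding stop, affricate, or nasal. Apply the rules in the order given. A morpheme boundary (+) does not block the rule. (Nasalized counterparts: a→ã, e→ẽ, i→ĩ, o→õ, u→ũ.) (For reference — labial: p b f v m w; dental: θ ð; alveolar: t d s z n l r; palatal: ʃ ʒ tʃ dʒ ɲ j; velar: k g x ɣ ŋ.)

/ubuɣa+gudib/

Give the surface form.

[ubuɣa+gudib]

Rule 1: no segment meets the rule's conditions; no change.
After rule 1: ubuɣa+gudib
Rule 2: no segment meets the rule's conditions; no change.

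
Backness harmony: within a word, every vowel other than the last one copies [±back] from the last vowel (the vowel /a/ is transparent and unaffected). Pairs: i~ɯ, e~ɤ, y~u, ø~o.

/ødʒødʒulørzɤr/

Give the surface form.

/ø/ harmonizes with /ɤ/ ([+back]) → [o]
/ø/ harmonizes with /ɤ/ ([+back]) → [o]
/ø/ harmonizes with /ɤ/ ([+back]) → [o]

[odʒodʒulorzɤr]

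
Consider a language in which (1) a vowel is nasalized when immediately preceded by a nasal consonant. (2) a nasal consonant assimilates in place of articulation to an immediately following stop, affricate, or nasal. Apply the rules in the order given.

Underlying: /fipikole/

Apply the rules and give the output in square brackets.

[fipikole]

Rule 1: no segment meets the rule's conditions; no change.
After rule 1: fipikole
Rule 2: no segment meets the rule's conditions; no change.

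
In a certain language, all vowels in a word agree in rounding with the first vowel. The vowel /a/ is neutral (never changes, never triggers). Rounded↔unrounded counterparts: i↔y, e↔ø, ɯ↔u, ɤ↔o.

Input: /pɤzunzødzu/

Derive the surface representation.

/u/ harmonizes with /ɤ/ ([-round]) → [ɯ]
/ø/ harmonizes with /ɤ/ ([-round]) → [e]
/u/ harmonizes with /ɤ/ ([-round]) → [ɯ]

[pɤzɯnzedzɯ]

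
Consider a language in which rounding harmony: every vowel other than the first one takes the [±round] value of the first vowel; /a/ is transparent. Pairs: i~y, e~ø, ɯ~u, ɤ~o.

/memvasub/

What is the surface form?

[memvasɯb]

/u/ harmonizes with /e/ ([-round]) → [ɯ]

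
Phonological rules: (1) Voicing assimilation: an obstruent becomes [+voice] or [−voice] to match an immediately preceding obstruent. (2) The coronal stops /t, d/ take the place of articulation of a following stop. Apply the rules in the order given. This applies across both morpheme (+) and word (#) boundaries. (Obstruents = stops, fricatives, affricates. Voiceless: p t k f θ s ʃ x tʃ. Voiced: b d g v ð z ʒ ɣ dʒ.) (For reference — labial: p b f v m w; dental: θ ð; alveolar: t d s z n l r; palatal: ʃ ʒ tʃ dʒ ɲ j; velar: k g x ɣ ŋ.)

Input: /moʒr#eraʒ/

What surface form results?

Rule 1: no segment meets the rule's conditions; no change.
After rule 1: moʒr#eraʒ
Rule 2: no segment meets the rule's conditions; no change.

[moʒr#eraʒ]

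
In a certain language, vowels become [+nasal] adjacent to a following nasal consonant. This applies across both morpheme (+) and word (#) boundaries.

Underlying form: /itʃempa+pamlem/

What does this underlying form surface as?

[itʃẽmpa+pãmlẽm]

/e/ before nasal /m/ → [ẽ]
/a/ before nasal /m/ → [ã]
/e/ before nasal /m/ → [ẽ]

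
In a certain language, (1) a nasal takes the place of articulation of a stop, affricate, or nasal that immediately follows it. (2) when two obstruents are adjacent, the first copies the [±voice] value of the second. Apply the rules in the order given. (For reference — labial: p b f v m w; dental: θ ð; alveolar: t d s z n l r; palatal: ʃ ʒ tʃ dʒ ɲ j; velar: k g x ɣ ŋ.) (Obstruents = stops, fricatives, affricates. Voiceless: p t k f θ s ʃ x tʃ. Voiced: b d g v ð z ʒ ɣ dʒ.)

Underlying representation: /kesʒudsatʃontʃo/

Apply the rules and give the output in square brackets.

Rule 1: /n/ before /tʃ/ (palatal) → [ɲ]
After rule 1: kesʒudsatʃoɲtʃo
Rule 2: /s/ before /ʒ/ (voiced) → [z]
Rule 2: /d/ before /s/ (voiceless) → [t]

[kezʒutsatʃoɲtʃo]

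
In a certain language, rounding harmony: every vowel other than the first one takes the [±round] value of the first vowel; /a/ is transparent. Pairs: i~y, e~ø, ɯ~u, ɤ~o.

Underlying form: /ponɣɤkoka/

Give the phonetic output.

[ponɣokoka]

/ɤ/ harmonizes with /o/ ([+round]) → [o]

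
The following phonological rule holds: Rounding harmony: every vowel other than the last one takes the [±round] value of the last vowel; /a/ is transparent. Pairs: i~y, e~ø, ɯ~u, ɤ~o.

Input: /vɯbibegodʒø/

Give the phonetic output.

/ɯ/ harmonizes with /ø/ ([+round]) → [u]
/i/ harmonizes with /ø/ ([+round]) → [y]
/e/ harmonizes with /ø/ ([+round]) → [ø]

[vubybøgodʒø]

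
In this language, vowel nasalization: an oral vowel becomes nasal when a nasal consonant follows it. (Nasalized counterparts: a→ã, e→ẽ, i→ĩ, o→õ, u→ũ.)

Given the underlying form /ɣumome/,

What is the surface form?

/u/ before nasal /m/ → [ũ]
/o/ before nasal /m/ → [õ]

[ɣũmõme]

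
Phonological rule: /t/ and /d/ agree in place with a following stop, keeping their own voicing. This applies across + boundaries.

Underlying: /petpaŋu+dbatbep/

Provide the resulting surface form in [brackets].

[peppaŋu+bbapbep]

/t/ before /p/ (labial) → [p]
/d/ before /b/ (labial) → [b]
/t/ before /b/ (labial) → [p]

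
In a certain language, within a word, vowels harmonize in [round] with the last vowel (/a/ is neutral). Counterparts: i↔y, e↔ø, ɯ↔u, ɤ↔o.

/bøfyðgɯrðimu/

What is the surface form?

[bøfyðgurðymu]

/ɯ/ harmonizes with /u/ ([+round]) → [u]
/i/ harmonizes with /u/ ([+round]) → [y]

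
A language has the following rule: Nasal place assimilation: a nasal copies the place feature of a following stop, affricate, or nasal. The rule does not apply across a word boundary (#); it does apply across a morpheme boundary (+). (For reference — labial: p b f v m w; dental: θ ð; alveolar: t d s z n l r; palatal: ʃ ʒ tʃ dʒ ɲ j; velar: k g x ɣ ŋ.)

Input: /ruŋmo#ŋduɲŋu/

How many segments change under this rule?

3

/ŋ/ before /m/ (labial) → [m]
/ŋ/ before /d/ (alveolar) → [n]
/ɲ/ before /ŋ/ (velar) → [ŋ]
3 segments change.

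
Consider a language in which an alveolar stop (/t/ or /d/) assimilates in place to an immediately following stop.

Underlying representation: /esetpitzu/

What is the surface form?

/t/ before /p/ (labial) → [p]

[eseppitzu]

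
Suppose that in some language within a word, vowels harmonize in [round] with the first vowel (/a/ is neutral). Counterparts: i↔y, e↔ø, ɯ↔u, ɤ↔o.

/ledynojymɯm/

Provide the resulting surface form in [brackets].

/y/ harmonizes with /e/ ([-round]) → [i]
/o/ harmonizes with /e/ ([-round]) → [ɤ]
/y/ harmonizes with /e/ ([-round]) → [i]

[ledinɤjimɯm]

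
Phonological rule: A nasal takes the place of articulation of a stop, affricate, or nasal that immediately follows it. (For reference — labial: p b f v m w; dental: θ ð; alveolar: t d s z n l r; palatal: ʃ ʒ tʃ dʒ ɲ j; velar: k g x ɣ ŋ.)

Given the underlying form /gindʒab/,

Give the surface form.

/n/ before /dʒ/ (palatal) → [ɲ]

[giɲdʒab]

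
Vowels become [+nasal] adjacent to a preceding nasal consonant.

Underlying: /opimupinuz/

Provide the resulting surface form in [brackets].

/u/ after nasal /m/ → [ũ]
/u/ after nasal /n/ → [ũ]

[opimũpinũz]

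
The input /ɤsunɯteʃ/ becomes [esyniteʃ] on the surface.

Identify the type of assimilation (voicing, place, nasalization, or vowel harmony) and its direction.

vowel harmony, regressive

/ɤ/→[e] /u/→[y] /ɯ/→[i].
Vowels agree with the last vowel, so the harmony is regressive.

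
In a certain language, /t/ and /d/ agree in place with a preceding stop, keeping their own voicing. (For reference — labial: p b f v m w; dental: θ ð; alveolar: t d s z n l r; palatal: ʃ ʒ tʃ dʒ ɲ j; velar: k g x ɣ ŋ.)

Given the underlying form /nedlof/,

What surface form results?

no segment meets the rule's conditions; no change.

[nedlof]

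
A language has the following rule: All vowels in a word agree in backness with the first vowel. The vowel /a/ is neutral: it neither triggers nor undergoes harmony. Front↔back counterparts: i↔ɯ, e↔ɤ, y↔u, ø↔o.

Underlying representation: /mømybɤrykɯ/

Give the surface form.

/ɤ/ harmonizes with /ø/ ([-back]) → [e]
/ɯ/ harmonizes with /ø/ ([-back]) → [i]

[mømyberyki]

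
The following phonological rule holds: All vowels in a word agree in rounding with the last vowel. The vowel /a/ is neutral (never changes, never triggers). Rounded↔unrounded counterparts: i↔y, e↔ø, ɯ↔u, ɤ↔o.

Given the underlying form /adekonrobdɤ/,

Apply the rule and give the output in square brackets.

[adekɤnrɤbdɤ]

/o/ harmonizes with /ɤ/ ([-round]) → [ɤ]
/o/ harmonizes with /ɤ/ ([-round]) → [ɤ]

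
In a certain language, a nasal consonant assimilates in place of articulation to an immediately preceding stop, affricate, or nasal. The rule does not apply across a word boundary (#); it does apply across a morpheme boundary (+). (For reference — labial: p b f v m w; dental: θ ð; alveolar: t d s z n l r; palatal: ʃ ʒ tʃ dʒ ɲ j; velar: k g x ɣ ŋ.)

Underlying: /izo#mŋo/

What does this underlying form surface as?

[izo#mmo]

/ŋ/ after /m/ (labial) → [m]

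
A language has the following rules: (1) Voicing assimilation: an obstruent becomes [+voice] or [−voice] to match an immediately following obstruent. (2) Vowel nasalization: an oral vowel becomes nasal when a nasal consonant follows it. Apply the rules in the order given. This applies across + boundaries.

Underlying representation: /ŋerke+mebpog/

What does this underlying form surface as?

Rule 1: /b/ before /p/ (voiceless) → [p]
After rule 1: ŋerke+meppog
Rule 2: /e/ before nasal /m/ → [ẽ]

[ŋerkẽ+meppog]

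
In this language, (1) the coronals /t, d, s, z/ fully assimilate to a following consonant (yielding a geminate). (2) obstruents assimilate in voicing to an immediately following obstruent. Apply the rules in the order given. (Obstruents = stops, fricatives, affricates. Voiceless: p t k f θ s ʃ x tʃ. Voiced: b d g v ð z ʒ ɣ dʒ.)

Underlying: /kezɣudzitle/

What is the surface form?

[keɣɣuzzille]

Rule 1: /z/ before /ɣ/ → [ɣ] (total assimilation)
Rule 1: /d/ before /z/ → [z] (total assimilation)
Rule 1: /t/ before /l/ → [l] (total assimilation)
After rule 1: keɣɣuzzille
Rule 2: no segment meets the rule's conditions; no change.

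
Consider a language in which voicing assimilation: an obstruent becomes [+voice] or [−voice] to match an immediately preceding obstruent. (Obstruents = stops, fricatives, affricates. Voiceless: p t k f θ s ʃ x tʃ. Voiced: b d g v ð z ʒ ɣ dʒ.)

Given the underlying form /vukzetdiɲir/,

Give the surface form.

[vuksettiɲir]

/z/ after /k/ (voiceless) → [s]
/d/ after /t/ (voiceless) → [t]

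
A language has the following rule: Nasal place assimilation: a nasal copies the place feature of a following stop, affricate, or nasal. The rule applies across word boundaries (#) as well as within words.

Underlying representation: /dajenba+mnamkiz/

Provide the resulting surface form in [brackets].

/n/ before /b/ (labial) → [m]
/m/ before /n/ (alveolar) → [n]
/m/ before /k/ (velar) → [ŋ]

[dajemba+nnaŋkiz]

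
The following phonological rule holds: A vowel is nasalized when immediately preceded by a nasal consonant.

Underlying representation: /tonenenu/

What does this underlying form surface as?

[tonẽnẽnũ]

/e/ after nasal /n/ → [ẽ]
/e/ after nasal /n/ → [ẽ]
/u/ after nasal /n/ → [ũ]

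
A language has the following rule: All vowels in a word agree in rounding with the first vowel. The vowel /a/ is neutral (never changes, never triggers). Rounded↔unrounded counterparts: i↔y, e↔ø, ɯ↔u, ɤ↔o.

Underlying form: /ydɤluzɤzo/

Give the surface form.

[ydoluzozo]

/ɤ/ harmonizes with /y/ ([+round]) → [o]
/ɤ/ harmonizes with /y/ ([+round]) → [o]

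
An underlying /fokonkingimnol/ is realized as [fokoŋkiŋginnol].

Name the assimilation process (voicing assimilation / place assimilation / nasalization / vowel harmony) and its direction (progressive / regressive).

/n/→[ŋ] /n/→[ŋ] /m/→[n].
Each target copies a feature from the following segment, so the direction is regressive.

place assimilation, regressive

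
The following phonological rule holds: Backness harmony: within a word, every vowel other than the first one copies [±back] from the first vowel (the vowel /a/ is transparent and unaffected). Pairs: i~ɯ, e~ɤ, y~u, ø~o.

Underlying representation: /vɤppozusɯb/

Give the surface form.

no segment meets the rule's conditions; no change.

[vɤppozusɯb]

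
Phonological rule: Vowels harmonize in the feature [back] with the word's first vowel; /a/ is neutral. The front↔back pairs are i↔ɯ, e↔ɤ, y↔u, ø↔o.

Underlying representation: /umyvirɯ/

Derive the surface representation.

/y/ harmonizes with /u/ ([+back]) → [u]
/i/ harmonizes with /u/ ([+back]) → [ɯ]

[umuvɯrɯ]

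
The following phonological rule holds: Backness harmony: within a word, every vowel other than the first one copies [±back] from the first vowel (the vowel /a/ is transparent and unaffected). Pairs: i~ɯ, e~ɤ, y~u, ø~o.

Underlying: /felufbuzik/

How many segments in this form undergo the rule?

2

/u/ harmonizes with /e/ ([-back]) → [y]
/u/ harmonizes with /e/ ([-back]) → [y]
2 segments change.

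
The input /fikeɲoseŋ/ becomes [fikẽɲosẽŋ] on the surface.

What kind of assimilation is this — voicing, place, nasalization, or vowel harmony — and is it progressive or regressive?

nasalization, regressive

/e/→[ẽ] /e/→[ẽ].
Each target copies a feature from the following segment, so the direction is regressive.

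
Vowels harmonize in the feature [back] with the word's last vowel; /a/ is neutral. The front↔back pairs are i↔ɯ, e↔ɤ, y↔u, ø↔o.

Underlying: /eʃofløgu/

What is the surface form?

/e/ harmonizes with /u/ ([+back]) → [ɤ]
/ø/ harmonizes with /u/ ([+back]) → [o]

[ɤʃoflogu]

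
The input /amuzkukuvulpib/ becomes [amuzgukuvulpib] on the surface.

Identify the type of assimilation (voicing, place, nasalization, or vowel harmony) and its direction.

/k/→[g].
Each target copies a feature from the preceding segment, so the direction is progressive.

voicing assimilation, progressive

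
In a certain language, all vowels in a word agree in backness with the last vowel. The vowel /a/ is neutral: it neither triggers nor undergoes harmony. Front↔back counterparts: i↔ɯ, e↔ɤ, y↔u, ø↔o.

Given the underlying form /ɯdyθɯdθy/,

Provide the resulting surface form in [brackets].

[idyθidθy]

/ɯ/ harmonizes with /y/ ([-back]) → [i]
/ɯ/ harmonizes with /y/ ([-back]) → [i]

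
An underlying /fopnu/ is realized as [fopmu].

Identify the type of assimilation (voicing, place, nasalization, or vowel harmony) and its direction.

place assimilation, progressive

/n/→[m].
Each target copies a feature from the preceding segment, so the direction is progressive.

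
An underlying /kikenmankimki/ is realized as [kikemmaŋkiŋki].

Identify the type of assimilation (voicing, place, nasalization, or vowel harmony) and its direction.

place assimilation, regressive

/n/→[m] /n/→[ŋ] /m/→[ŋ].
Each target copies a feature from the following segment, so the direction is regressive.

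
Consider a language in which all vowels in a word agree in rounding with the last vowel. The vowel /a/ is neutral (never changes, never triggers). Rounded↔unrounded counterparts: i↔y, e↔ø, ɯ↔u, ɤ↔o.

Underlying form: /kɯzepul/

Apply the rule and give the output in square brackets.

[kuzøpul]

/ɯ/ harmonizes with /u/ ([+round]) → [u]
/e/ harmonizes with /u/ ([+round]) → [ø]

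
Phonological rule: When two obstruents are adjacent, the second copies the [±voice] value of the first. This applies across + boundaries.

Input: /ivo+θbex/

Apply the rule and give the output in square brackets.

[ivo+θpex]

/b/ after /θ/ (voiceless) → [p]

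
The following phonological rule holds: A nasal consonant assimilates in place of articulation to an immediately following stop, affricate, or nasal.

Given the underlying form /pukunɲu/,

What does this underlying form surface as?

/n/ before /ɲ/ (palatal) → [ɲ]

[pukuɲɲu]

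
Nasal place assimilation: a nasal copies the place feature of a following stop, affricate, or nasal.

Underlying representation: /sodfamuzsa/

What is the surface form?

no segment meets the rule's conditions; no change.

[sodfamuzsa]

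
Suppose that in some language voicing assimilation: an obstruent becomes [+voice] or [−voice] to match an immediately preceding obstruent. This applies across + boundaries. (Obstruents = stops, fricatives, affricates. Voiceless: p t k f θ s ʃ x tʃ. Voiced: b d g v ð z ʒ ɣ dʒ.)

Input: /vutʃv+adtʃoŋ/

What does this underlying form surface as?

/v/ after /tʃ/ (voiceless) → [f]
/tʃ/ after /d/ (voiced) → [dʒ]

[vutʃf+addʒoŋ]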